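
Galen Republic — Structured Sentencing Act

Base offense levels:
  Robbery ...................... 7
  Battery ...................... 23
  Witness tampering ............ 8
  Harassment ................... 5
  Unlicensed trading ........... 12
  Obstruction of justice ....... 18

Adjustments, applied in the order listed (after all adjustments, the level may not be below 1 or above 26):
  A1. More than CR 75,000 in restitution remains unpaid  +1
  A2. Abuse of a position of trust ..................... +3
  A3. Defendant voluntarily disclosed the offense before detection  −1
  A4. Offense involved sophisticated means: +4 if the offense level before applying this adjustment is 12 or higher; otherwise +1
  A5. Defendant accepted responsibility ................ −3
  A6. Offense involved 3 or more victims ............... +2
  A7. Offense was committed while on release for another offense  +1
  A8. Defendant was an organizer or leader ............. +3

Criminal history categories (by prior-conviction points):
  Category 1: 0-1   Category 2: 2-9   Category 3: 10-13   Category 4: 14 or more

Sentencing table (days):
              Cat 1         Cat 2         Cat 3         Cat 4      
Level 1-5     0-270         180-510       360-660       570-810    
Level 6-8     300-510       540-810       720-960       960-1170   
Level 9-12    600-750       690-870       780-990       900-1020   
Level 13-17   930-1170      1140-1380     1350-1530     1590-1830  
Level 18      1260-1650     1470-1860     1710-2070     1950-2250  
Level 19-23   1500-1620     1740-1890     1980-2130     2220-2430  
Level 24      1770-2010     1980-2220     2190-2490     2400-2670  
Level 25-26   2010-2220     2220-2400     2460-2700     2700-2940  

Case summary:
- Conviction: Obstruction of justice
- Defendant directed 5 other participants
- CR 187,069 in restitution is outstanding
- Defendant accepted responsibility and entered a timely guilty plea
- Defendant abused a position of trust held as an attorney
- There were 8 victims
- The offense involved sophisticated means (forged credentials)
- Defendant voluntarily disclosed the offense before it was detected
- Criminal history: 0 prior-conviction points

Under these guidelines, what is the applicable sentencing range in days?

2010-2220 days

Base offense level for obstruction of justice: 18.
A1 applies: 18 + 1 = 19.
A2 applies: 19 + 3 = 22.
A3 applies: 22 − 1 = 21.
A4 applies (level before this adjustment is 21 ≥ 12, so +4): 21 + 4 = 25.
A5 applies: 25 − 3 = 22.
A6 applies: 22 + 2 = 24.
A8 applies: 24 + 3 = 27.
Level 27 exceeds the maximum of 26; capped at 26.
Final offense level: 26.
Criminal history: 0 prior points → Category 1 (0-1).
Level 26 falls in the 25-26 band.
Grid: Level 25-26 × Category 1 = 2010-2220 days.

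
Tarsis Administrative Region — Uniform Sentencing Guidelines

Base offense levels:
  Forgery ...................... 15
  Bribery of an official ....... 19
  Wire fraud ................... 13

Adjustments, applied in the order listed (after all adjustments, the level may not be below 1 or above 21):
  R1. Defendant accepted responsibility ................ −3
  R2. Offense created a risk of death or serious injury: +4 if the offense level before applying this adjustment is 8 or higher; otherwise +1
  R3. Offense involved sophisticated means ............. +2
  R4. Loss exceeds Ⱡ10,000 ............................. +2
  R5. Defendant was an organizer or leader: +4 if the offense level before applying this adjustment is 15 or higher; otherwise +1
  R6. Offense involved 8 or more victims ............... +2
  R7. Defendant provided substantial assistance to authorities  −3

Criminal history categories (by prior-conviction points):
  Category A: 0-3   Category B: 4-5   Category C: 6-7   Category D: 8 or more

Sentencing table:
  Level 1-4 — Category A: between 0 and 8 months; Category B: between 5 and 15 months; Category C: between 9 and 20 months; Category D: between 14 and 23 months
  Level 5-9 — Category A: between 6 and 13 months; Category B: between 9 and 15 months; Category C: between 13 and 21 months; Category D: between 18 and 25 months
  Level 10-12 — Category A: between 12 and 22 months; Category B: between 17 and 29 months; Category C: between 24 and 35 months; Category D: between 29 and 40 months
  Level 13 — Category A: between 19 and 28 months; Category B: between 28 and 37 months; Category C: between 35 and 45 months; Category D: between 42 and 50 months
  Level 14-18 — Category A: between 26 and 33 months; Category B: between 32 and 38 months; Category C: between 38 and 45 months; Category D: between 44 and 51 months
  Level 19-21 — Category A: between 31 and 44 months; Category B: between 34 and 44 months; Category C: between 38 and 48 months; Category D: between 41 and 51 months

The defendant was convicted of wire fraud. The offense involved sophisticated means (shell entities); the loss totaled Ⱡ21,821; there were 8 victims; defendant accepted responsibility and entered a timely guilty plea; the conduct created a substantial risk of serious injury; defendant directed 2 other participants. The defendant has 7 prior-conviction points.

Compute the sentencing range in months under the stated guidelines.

Base offense level for wire fraud: 13.
R1 applies: 13 − 3 = 10.
R2 applies (level before this adjustment is 10 ≥ 8, so +4): 10 + 4 = 14.
R3 applies: 14 + 2 = 16.
R4 applies: 16 + 2 = 18.
R5 applies (level before this adjustment is 18 ≥ 15, so +4): 18 + 4 = 22.
R6 applies: 22 + 2 = 24.
Level 24 exceeds the maximum of 21; capped at 21.
Final offense level: 21.
Criminal history: 7 prior points → Category C (6-7).
Level 21 falls in the 19-21 band.
Grid: Level 19-21 × Category C = 38-48 months.

38-48 months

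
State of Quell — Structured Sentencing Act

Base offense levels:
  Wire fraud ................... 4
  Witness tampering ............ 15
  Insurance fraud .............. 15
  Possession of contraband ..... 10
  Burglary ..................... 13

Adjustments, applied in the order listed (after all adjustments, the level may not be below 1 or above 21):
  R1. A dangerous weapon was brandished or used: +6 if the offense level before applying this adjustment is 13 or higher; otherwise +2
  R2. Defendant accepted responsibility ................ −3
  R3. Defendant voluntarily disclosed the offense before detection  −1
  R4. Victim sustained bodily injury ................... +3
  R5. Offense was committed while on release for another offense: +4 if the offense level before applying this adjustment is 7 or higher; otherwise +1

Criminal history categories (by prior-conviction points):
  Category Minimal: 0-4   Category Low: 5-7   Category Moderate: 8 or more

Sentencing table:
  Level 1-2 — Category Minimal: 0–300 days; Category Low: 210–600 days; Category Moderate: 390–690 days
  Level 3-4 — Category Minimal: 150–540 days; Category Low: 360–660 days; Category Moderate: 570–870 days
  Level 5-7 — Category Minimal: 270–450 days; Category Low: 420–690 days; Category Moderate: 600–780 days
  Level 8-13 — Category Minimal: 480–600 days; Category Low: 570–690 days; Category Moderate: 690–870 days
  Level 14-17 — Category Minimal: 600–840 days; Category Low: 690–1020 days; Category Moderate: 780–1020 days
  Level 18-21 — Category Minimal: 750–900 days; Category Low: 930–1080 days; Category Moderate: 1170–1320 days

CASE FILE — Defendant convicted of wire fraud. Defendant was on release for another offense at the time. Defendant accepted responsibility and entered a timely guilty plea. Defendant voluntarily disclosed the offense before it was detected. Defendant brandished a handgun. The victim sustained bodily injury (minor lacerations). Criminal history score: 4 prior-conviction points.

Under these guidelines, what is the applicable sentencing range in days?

270-450 days

Base offense level for wire fraud: 4.
R1 applies (level before this adjustment is 4 < 13, so +2): 4 + 2 = 6.
R2 applies: 6 − 3 = 3.
R3 applies: 3 − 1 = 2.
R4 applies: 2 + 3 = 5.
R5 applies (level before this adjustment is 5 < 7, so +1): 5 + 1 = 6.
Final offense level: 6.
Criminal history: 4 prior points → Category Minimal (0-4).
Level 6 falls in the 5-7 band.
Grid: Level 5-7 × Category Minimal = 270-450 days.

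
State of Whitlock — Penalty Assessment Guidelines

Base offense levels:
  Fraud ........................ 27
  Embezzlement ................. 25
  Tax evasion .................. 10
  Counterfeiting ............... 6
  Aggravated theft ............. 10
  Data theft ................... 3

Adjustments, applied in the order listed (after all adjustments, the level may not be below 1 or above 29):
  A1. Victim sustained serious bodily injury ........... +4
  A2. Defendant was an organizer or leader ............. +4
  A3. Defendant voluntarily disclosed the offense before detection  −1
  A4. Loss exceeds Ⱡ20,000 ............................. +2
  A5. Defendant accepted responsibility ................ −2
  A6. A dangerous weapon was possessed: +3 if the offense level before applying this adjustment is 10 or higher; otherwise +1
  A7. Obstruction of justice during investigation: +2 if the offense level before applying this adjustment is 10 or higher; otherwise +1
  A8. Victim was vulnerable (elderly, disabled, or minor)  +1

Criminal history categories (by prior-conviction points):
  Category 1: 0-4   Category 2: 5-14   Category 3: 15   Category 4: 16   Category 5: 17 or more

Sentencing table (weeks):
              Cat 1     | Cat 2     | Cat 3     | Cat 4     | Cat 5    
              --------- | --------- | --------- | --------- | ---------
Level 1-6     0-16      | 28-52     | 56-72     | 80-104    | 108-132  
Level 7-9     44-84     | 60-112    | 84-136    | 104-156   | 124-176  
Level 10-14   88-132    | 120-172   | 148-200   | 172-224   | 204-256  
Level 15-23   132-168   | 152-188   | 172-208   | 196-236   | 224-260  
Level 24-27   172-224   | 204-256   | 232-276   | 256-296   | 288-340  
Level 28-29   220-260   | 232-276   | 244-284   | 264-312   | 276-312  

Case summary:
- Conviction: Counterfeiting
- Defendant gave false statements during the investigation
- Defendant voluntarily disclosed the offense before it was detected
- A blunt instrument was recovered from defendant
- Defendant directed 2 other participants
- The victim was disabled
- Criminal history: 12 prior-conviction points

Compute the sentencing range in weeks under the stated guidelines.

Base offense level for counterfeiting: 6.
A1 does not apply.
A2 applies: 6 + 4 = 10.
A3 applies: 10 − 1 = 9.
A6 applies (level before this adjustment is 9 < 10, so +1): 9 + 1 = 10.
A7 applies (level before this adjustment is 10 ≥ 10, so +2): 10 + 2 = 12.
A8 applies: 12 + 1 = 13.
Final offense level: 13.
Criminal history: 12 prior points → Category 2 (5-14).
Level 13 falls in the 10-14 band.
Grid: Level 10-14 × Category 2 = 120-172 weeks.

120-172 weeks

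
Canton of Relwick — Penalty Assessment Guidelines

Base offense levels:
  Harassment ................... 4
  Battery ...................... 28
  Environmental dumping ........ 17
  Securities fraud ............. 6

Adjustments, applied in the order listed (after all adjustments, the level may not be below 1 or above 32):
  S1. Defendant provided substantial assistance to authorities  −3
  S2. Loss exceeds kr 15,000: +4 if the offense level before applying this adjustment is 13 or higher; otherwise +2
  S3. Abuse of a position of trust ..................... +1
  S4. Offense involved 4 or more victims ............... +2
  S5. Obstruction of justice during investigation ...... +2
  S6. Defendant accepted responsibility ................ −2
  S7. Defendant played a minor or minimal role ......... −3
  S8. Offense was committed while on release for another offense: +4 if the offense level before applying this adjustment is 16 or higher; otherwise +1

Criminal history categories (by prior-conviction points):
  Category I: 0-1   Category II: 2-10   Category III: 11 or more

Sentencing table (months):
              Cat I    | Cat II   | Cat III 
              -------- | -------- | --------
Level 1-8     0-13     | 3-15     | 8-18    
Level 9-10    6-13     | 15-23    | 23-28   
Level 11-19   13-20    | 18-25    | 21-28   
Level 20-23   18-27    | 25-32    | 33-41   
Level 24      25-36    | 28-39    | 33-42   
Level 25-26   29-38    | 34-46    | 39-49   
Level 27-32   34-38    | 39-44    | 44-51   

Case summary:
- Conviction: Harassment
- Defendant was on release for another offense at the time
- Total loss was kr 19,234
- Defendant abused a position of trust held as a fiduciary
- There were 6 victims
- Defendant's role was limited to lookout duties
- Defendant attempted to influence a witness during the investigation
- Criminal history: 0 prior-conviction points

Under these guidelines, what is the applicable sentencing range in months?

Base offense level for harassment: 4.
S2 applies (level before this adjustment is 4 < 13, so +2): 4 + 2 = 6.
S3 applies: 6 + 1 = 7.
S4 applies: 7 + 2 = 9.
S5 applies: 9 + 2 = 11.
S6 does not apply.
S7 applies: 11 − 3 = 8.
S8 applies (level before this adjustment is 8 < 16, so +1): 8 + 1 = 9.
Final offense level: 9.
Criminal history: 0 prior points → Category I (0-1).
Level 9 falls in the 9-10 band.
Grid: Level 9-10 × Category I = 6-13 months.

6-13 months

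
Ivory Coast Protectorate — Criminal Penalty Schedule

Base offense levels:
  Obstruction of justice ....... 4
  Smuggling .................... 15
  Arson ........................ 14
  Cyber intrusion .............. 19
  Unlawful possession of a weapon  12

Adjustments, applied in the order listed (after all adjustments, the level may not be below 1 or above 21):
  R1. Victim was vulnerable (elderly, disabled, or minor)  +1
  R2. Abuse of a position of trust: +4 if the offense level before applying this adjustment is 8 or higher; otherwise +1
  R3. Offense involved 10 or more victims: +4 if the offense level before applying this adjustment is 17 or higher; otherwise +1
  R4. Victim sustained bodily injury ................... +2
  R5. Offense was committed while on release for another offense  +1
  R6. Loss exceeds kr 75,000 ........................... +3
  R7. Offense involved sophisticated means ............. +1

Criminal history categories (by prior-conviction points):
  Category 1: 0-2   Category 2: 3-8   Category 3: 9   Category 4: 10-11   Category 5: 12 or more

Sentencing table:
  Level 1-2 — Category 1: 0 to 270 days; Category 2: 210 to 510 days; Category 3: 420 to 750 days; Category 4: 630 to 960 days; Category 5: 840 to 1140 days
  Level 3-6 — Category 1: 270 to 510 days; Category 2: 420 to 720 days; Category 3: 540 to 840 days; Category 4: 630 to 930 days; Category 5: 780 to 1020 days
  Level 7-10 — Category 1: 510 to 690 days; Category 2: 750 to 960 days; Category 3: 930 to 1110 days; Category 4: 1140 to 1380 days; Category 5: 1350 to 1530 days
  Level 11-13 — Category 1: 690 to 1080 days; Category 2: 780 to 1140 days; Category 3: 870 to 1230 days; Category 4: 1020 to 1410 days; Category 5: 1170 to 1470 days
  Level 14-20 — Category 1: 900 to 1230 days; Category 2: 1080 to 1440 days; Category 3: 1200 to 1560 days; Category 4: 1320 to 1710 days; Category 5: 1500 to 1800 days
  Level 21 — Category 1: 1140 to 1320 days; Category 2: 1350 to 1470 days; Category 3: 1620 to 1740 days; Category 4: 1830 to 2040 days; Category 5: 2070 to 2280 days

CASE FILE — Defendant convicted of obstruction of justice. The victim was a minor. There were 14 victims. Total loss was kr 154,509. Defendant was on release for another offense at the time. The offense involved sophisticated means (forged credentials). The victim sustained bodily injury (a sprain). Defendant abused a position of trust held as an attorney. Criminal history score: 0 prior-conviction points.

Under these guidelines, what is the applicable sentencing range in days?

900-1230 days

Base offense level for obstruction of justice: 4.
R1 applies: 4 + 1 = 5.
R2 applies (level before this adjustment is 5 < 8, so +1): 5 + 1 = 6.
R3 applies (level before this adjustment is 6 < 17, so +1): 6 + 1 = 7.
R4 applies: 7 + 2 = 9.
R5 applies: 9 + 1 = 10.
R6 applies: 10 + 3 = 13.
R7 applies: 13 + 1 = 14.
Final offense level: 14.
Criminal history: 0 prior points → Category 1 (0-2).
Level 14 falls in the 14-20 band.
Grid: Level 14-20 × Category 1 = 900-1230 days.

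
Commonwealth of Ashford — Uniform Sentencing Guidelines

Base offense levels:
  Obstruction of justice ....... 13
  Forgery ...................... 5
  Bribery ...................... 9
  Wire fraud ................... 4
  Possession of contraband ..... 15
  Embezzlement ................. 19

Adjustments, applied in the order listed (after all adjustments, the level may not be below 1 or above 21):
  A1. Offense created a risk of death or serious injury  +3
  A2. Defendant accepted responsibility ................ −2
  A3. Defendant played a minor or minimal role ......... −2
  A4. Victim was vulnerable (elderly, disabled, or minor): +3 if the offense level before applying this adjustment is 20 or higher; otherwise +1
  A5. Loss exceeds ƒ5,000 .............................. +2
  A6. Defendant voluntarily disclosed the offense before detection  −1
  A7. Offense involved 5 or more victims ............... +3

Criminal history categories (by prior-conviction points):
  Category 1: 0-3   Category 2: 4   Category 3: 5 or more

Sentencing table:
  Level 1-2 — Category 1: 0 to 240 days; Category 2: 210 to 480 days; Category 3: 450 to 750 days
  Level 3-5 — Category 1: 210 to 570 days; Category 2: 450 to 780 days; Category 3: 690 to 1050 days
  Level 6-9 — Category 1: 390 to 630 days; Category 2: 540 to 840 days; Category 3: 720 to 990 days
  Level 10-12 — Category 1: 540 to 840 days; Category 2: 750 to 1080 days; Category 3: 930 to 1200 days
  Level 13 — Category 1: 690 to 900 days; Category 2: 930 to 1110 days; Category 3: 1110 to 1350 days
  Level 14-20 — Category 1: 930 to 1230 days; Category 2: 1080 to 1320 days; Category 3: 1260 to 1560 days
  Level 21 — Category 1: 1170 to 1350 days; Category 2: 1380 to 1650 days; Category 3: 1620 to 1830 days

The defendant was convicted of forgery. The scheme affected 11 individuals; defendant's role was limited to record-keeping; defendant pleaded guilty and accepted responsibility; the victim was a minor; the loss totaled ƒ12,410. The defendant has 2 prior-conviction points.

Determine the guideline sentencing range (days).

390-630 days

Base offense level for forgery: 5.
A2 applies: 5 − 2 = 3.
A3 applies: 3 − 2 = 1.
A4 applies (level before this adjustment is 1 < 20, so +1): 1 + 1 = 2.
A5 applies: 2 + 2 = 4.
A7 applies: 4 + 3 = 7.
Final offense level: 7.
Criminal history: 2 prior points → Category 1 (0-3).
Level 7 falls in the 6-9 band.
Grid: Level 6-9 × Category 1 = 390-630 days.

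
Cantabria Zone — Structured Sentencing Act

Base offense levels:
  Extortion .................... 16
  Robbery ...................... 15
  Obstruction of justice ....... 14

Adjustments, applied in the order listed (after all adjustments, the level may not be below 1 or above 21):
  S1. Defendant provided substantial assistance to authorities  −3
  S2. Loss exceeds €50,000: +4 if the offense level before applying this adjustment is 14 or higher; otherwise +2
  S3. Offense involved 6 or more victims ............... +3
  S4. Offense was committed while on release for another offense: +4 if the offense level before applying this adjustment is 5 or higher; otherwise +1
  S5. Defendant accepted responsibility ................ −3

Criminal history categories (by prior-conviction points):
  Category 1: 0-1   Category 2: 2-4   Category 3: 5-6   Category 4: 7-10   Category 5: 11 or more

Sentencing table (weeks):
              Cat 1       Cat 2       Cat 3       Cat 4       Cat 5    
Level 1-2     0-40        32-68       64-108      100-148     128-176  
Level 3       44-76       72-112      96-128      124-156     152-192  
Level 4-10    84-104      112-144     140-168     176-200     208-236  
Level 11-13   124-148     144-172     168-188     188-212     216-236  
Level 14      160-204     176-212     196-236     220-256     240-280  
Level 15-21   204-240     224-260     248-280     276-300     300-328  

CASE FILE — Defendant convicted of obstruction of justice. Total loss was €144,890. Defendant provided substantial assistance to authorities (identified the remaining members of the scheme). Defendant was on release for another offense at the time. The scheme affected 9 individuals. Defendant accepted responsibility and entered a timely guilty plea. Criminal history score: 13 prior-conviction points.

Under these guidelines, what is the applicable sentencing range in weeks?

Base offense level for obstruction of justice: 14.
S1 applies: 14 − 3 = 11.
S2 applies (level before this adjustment is 11 < 14, so +2): 11 + 2 = 13.
S3 applies: 13 + 3 = 16.
S4 applies (level before this adjustment is 16 ≥ 5, so +4): 16 + 4 = 20.
S5 applies: 20 − 3 = 17.
Final offense level: 17.
Criminal history: 13 prior points → Category 5 (11+).
Level 17 falls in the 15-21 band.
Grid: Level 15-21 × Category 5 = 300-328 weeks.

300-328 weeks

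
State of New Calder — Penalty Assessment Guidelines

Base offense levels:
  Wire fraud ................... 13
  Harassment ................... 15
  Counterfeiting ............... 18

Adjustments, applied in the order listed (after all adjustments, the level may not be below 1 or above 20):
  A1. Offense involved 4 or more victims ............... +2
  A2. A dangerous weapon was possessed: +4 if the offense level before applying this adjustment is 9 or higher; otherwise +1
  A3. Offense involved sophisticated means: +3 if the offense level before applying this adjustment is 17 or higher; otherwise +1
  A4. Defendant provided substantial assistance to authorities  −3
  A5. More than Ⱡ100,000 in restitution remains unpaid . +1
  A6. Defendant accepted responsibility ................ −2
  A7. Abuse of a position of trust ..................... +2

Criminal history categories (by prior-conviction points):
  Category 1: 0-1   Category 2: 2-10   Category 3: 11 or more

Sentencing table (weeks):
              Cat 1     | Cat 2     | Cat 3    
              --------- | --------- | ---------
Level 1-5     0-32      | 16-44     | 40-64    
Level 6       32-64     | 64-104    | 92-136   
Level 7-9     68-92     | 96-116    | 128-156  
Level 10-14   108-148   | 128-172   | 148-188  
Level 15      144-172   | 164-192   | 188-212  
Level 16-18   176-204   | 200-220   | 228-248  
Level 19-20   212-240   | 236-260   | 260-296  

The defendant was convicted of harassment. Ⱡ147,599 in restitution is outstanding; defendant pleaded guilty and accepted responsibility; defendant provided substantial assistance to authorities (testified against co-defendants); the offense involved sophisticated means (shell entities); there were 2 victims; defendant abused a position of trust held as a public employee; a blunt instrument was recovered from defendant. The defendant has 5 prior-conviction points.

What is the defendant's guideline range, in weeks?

Base offense level for harassment: 15.
A2 applies (level before this adjustment is 15 ≥ 9, so +4): 15 + 4 = 19.
A3 applies (level before this adjustment is 19 ≥ 17, so +3): 19 + 3 = 22.
A4 applies: 22 − 3 = 19.
A5 applies: 19 + 1 = 20.
A6 applies: 20 − 2 = 18.
A7 applies: 18 + 2 = 20.
Final offense level: 20.
Criminal history: 5 prior points → Category 2 (2-10).
Level 20 falls in the 19-20 band.
Grid: Level 19-20 × Category 2 = 236-260 weeks.

236-260 weeks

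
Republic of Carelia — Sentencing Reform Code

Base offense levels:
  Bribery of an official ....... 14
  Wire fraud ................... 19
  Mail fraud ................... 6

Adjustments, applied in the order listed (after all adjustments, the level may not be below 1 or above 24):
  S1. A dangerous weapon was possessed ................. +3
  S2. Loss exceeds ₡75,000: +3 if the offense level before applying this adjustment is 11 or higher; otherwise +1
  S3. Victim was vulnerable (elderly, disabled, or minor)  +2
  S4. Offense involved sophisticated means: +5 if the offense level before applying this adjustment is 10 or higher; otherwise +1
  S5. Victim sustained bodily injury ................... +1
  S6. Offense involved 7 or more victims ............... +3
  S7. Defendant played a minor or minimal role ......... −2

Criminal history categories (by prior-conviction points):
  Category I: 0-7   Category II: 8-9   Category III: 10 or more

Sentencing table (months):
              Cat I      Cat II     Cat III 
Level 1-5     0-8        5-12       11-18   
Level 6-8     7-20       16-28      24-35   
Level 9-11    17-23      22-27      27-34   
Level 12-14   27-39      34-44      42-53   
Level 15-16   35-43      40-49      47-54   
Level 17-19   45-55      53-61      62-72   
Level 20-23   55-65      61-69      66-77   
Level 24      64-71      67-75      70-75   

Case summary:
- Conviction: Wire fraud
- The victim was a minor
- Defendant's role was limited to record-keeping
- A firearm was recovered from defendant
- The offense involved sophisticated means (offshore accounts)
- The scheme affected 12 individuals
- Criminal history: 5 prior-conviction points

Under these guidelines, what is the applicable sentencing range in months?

Base offense level for wire fraud: 19.
S1 applies: 19 + 3 = 22.
S3 applies: 22 + 2 = 24.
S4 applies (level before this adjustment is 24 ≥ 10, so +5): 24 + 5 = 29.
S6 applies: 29 + 3 = 32.
S7 applies: 32 − 2 = 30.
Level 30 exceeds the maximum of 24; capped at 24.
Final offense level: 24.
Criminal history: 5 prior points → Category I (0-7).
Level 24 falls in the 24 band.
Grid: Level 24 × Category I = 64-71 months.

64-71 months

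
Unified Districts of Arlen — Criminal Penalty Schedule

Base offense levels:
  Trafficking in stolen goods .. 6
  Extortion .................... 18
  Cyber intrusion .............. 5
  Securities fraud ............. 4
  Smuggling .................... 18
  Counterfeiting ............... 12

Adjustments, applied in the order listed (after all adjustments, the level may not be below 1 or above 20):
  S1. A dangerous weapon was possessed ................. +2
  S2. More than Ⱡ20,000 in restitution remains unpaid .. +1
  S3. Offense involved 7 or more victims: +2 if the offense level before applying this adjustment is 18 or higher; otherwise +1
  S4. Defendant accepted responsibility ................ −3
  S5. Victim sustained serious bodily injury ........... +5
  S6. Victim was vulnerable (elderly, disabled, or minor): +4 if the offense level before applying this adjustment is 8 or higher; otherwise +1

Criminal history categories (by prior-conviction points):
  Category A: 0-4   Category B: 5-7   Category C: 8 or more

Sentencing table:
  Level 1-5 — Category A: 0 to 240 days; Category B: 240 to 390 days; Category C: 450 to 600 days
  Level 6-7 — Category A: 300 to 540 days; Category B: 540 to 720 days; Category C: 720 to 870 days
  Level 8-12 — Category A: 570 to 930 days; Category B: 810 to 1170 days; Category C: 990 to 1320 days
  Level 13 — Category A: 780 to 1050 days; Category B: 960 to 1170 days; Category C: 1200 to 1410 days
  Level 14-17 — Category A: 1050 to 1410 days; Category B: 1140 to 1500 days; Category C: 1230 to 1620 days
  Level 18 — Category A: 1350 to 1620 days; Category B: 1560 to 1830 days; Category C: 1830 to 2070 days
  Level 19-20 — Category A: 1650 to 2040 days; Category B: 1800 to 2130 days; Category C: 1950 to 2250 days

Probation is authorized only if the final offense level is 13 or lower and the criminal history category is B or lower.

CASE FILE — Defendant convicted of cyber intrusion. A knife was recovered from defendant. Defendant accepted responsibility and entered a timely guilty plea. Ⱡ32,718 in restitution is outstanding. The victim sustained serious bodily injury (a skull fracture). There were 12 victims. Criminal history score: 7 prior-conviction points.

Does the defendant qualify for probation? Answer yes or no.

Base offense level for cyber intrusion: 5.
S1 applies: 5 + 2 = 7.
S2 applies: 7 + 1 = 8.
S3 applies (level before this adjustment is 8 < 18, so +1): 8 + 1 = 9.
S4 applies: 9 − 3 = 6.
S5 applies: 6 + 5 = 11.
S6 does not apply.
Final offense level: 11.
Criminal history: 7 prior points → Category B (5-7).
Level 11 falls in the 8-12 band.
Grid: Level 8-12 × Category B = 810-1170 days.
Probation check: level 11 ≤ 13 and category B ≤ B → eligible.

Yes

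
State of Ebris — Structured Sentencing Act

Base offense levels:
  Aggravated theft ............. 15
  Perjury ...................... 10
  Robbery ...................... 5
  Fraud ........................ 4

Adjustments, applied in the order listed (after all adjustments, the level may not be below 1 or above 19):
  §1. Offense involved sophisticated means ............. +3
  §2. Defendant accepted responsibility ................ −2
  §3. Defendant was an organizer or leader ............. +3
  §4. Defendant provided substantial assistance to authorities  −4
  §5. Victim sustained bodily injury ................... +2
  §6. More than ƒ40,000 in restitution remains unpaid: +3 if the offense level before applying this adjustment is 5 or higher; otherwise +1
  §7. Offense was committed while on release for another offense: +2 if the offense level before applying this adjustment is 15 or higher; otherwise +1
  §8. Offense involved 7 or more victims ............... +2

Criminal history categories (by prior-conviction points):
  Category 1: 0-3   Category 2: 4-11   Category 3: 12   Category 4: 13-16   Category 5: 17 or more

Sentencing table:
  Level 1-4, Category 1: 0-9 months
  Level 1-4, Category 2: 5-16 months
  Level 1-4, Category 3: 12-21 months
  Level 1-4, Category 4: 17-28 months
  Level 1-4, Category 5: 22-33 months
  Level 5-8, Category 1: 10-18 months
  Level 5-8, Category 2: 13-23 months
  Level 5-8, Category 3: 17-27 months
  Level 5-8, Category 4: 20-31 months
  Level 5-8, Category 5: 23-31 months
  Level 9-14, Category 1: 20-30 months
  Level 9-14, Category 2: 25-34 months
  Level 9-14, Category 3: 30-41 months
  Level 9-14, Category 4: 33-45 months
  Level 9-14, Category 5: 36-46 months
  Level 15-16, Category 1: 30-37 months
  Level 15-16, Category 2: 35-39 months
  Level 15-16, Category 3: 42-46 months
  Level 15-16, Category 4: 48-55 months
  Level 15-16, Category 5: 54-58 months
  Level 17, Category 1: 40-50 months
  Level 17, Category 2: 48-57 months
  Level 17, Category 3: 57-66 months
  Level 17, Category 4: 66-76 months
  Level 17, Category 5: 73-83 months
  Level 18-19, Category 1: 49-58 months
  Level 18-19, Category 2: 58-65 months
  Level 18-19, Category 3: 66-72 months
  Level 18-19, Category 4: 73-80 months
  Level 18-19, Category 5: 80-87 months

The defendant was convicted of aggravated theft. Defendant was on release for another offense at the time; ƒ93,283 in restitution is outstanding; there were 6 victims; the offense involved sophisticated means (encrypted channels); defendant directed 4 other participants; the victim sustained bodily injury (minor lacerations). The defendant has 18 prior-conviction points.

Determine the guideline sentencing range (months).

Base offense level for aggravated theft: 15.
§1 applies: 15 + 3 = 18.
§3 applies: 18 + 3 = 21.
§5 applies: 21 + 2 = 23.
§6 applies (level before this adjustment is 23 ≥ 5, so +3): 23 + 3 = 26.
§7 applies (level before this adjustment is 26 ≥ 15, so +2): 26 + 2 = 28.
Level 28 exceeds the maximum of 19; capped at 19.
Final offense level: 19.
Criminal history: 18 prior points → Category 5 (17+).
Level 19 falls in the 18-19 band.
Grid: Level 18-19 × Category 5 = 80-87 months.

80-87 months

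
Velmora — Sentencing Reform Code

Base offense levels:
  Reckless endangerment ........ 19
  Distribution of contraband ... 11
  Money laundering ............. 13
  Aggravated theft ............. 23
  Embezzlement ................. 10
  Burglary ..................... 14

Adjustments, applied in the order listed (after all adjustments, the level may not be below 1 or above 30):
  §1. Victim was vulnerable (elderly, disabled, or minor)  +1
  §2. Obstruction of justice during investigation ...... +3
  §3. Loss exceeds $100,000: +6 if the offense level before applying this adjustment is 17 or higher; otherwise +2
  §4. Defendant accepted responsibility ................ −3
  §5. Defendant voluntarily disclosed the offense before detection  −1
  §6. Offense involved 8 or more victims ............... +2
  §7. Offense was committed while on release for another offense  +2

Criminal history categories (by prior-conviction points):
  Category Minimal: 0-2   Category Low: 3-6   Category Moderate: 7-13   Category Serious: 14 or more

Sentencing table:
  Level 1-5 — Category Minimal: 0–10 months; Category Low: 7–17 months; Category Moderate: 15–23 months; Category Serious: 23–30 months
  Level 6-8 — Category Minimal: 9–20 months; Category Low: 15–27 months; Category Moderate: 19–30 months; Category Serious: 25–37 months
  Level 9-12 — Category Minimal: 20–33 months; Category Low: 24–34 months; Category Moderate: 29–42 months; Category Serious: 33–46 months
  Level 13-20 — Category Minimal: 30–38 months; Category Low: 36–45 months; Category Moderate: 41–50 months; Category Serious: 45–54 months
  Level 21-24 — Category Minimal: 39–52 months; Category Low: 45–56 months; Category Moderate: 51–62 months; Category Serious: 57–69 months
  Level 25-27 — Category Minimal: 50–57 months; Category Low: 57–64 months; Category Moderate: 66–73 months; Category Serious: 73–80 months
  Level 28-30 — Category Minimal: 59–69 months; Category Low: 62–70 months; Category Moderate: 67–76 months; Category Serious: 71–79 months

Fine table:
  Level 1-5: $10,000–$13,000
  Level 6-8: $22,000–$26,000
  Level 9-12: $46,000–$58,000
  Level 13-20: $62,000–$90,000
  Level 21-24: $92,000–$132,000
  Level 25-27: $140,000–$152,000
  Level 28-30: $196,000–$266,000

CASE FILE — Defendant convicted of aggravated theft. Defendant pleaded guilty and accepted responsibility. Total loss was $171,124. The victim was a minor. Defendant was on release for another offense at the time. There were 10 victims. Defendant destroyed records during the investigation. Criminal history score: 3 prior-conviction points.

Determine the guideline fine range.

$196,000–$266,000

Base offense level for aggravated theft: 23.
§1 applies: 23 + 1 = 24.
§2 applies: 24 + 3 = 27.
§3 applies (level before this adjustment is 27 ≥ 17, so +6): 27 + 6 = 33.
§4 applies: 33 − 3 = 30.
§5 does not apply.
§6 applies: 30 + 2 = 32.
§7 applies: 32 + 2 = 34.
Level 34 exceeds the maximum of 30; capped at 30.
Final offense level: 30.
Level 30 falls in the 28-30 band.
Fine table: Level 28-30 → $196,000–$266,000.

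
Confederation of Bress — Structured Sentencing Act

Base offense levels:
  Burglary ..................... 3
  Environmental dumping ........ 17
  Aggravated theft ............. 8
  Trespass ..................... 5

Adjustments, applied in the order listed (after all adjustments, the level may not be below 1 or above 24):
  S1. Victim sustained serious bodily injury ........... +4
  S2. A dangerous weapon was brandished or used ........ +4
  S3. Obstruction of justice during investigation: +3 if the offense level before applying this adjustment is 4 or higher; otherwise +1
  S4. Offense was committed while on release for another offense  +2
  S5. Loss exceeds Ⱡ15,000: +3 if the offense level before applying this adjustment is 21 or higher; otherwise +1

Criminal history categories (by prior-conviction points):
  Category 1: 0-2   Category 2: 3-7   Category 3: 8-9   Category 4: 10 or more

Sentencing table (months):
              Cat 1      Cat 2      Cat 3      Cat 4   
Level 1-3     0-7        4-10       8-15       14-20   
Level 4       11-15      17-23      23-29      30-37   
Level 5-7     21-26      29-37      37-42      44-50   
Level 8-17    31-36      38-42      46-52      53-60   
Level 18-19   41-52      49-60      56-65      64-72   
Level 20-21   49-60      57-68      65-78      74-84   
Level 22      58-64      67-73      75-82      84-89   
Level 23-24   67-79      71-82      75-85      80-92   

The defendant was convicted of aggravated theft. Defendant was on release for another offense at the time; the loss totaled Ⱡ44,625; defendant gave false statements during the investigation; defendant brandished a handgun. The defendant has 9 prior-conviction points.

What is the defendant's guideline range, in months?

56-65 months

Base offense level for aggravated theft: 8.
S1 does not apply.
S2 applies: 8 + 4 = 12.
S3 applies (level before this adjustment is 12 ≥ 4, so +3): 12 + 3 = 15.
S4 applies: 15 + 2 = 17.
S5 applies (level before this adjustment is 17 < 21, so +1): 17 + 1 = 18.
Final offense level: 18.
Criminal history: 9 prior points → Category 3 (8-9).
Level 18 falls in the 18-19 band.
Grid: Level 18-19 × Category 3 = 56-65 months.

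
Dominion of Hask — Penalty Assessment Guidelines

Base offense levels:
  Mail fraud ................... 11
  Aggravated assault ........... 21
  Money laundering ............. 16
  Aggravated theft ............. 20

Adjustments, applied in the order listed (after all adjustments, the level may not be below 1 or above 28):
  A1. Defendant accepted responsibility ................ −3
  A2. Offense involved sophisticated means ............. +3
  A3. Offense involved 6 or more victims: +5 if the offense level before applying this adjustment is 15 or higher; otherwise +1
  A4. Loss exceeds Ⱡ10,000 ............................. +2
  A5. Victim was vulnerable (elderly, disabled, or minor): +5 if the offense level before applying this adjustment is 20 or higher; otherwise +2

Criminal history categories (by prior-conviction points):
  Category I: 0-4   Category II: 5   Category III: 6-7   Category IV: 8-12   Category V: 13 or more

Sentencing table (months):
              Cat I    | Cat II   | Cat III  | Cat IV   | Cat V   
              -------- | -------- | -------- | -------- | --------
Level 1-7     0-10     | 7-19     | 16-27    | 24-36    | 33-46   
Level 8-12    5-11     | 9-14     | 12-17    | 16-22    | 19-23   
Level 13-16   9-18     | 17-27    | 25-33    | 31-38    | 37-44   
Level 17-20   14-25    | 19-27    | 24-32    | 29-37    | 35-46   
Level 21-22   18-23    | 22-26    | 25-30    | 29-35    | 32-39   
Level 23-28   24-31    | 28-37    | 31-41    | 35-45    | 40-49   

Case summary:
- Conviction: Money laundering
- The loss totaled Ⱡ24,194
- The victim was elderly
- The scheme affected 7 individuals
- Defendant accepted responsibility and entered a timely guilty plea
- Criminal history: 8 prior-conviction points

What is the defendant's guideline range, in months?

29-37 months

Base offense level for money laundering: 16.
A1 applies: 16 − 3 = 13.
A2 does not apply.
A3 applies (level before this adjustment is 13 < 15, so +1): 13 + 1 = 14.
A4 applies: 14 + 2 = 16.
A5 applies (level before this adjustment is 16 < 20, so +2): 16 + 2 = 18.
Final offense level: 18.
Criminal history: 8 prior points → Category IV (8-12).
Level 18 falls in the 17-20 band.
Grid: Level 17-20 × Category IV = 29-37 months.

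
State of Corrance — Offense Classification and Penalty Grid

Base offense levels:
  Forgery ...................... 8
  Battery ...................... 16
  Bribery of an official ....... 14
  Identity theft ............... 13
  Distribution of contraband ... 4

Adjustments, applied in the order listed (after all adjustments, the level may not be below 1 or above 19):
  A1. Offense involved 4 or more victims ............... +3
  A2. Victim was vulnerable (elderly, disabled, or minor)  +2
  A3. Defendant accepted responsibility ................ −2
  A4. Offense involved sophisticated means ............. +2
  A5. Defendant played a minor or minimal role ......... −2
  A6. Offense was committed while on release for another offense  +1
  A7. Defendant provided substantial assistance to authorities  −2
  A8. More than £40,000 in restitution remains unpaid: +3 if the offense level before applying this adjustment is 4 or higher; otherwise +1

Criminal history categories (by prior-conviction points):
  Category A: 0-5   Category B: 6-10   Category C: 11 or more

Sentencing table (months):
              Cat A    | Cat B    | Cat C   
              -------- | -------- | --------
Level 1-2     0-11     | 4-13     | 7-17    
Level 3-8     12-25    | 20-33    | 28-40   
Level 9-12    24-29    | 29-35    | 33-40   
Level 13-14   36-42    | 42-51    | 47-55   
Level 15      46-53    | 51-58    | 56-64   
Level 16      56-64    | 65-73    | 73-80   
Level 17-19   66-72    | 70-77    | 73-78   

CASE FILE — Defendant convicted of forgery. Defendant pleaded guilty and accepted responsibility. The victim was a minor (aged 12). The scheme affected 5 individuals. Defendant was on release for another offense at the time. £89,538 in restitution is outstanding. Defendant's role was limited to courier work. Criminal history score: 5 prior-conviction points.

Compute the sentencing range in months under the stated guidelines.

Base offense level for forgery: 8.
A1 applies: 8 + 3 = 11.
A2 applies: 11 + 2 = 13.
A3 applies: 13 − 2 = 11.
A5 applies: 11 − 2 = 9.
A6 applies: 9 + 1 = 10.
A7 does not apply.
A8 applies (level before this adjustment is 10 ≥ 4, so +3): 10 + 3 = 13.
Final offense level: 13.
Criminal history: 5 prior points → Category A (0-5).
Level 13 falls in the 13-14 band.
Grid: Level 13-14 × Category A = 36-42 months.

36-42 months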